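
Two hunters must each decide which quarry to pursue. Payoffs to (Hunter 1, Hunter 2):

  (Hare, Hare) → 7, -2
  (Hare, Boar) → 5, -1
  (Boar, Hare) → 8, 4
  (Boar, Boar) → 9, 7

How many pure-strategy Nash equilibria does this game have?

1

Both Boar: Hunter 1 gets 9 (best alternative 5); Hunter 2 gets 7 (best alternative 4). Neither deviates — NE.
Both Hare is not a NE: Hunter 1 would switch to Boar (8 > 7).
No other cell survives both best-response checks, so there is 1 pure NE.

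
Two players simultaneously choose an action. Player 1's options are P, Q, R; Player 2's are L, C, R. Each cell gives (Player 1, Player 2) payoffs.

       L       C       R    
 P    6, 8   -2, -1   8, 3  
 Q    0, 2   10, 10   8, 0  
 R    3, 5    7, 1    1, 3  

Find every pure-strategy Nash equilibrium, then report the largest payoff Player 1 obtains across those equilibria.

10

(P, L) is a pure NE (Player 1: 6 ≥ 3; Player 2: 8 ≥ 3). Player 1 gets 6.
(Q, C) is a pure NE (Player 1: 10 ≥ 7; Player 2: 10 ≥ 2). Player 1 gets 10.
Every other cell has a profitable deviation for at least one player. Highest of {6, 10} is 10.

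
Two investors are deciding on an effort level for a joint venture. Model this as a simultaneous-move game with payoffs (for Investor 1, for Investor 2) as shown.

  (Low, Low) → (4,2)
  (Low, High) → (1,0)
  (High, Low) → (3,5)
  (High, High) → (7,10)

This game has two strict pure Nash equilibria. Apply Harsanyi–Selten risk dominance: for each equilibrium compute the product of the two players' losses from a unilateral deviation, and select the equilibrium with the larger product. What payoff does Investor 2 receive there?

10

At both Low: Investor 1 loses 4 − 3 = 1 by deviating; Investor 2 loses 2 − 0 = 2. Product = 1·2 = 2.
At both High: Investor 1 loses 7 − 1 = 6 by deviating; Investor 2 loses 10 − 5 = 5. Product = 6·5 = 30.
30 > 2, so both High is risk-dominant. Investor 2's payoff there is 10.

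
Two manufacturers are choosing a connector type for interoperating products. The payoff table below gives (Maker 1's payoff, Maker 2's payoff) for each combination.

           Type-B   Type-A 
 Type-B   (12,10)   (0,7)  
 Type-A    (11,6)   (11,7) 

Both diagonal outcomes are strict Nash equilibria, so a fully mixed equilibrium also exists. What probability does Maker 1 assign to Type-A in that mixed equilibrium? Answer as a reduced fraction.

Maker 1's mix p on Type-B must make Maker 2 indifferent between Type-B and Type-A.
Maker 2's payoff from Type-B: 10p + 6(1−p). From Type-A: 7p + 7(1−p).
Set equal: 3p = 1(1−p) → p = 1/4.
Probability on Type-A is 1 − 1/4 = 3/4.

3/4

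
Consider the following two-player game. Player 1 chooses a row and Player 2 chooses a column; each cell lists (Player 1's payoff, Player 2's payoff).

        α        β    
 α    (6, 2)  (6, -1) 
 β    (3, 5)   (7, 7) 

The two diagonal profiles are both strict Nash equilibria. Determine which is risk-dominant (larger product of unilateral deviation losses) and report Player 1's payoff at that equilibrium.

6

At both α: Player 1 loses 6 − 3 = 3 by deviating; Player 2 loses 2 − (-1) = 3. Product = 3·3 = 9.
At both β: Player 1 loses 7 − 6 = 1 by deviating; Player 2 loses 7 − 5 = 2. Product = 1·2 = 2.
9 > 2, so both α is risk-dominant. Player 1's payoff there is 6.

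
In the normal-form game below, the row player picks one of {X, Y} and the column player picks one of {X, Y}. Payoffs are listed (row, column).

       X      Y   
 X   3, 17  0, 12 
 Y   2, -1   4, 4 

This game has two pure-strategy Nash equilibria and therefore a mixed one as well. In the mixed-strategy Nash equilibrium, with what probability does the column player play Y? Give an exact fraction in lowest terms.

1/5

The column player's mix q on X must make the row player indifferent between X and Y.
The row player's payoff from X: 3q + 0(1−q). From Y: 2q + 4(1−q).
Set equal: 1q = 4(1−q) → q = 4/5.
Probability on Y is 1 − 4/5 = 1/5.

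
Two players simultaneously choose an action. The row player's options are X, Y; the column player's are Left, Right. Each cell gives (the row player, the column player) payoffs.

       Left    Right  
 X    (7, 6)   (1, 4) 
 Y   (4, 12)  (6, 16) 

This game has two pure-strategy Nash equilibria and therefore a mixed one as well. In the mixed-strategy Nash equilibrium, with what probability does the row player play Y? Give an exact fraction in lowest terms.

The row player's mix p on X must make the column player indifferent between Left and Right.
The column player's payoff from Left: 6p + 12(1−p). From Right: 4p + 16(1−p).
Set equal: 2p = 4(1−p) → p = 4/6 = 2/3.
Probability on Y is 1 − 2/3 = 1/3.

1/3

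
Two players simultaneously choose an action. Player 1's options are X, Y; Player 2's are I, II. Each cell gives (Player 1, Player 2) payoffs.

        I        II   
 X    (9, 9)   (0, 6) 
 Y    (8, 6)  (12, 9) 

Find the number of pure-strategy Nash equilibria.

(X, I): Player 1 gets 9 (best alternative 8); Player 2 gets 9 (best alternative 6). Neither deviates — NE.
(Y, II): Player 1 gets 12 (best alternative 0); Player 2 gets 9 (best alternative 6). Neither deviates — NE.
(Y, I) is not a NE: Player 1 would switch to X (9 > 8).
No other cell survives both best-response checks, so there are 2 pure NE.

2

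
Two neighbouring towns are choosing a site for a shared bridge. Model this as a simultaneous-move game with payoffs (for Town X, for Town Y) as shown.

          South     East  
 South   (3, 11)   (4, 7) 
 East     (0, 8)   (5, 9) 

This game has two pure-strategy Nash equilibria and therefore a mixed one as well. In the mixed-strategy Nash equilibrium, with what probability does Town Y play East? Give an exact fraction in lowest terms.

Town Y's mix q on South must make Town X indifferent between South and East.
Town X's payoff from South: 3q + 4(1−q). From East: 0q + 5(1−q).
Set equal: 3q = 1(1−q) → q = 1/4.
Probability on East is 1 − 1/4 = 3/4.

3/4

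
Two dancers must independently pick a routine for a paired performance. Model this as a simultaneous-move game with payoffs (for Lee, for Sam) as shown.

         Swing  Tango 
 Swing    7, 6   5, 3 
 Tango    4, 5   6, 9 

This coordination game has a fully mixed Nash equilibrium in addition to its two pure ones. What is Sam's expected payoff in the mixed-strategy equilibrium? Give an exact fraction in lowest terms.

Lee mixes with probability p on Swing, chosen so Sam is indifferent: 6p + 5(1−p) = 3p + 9(1−p) gives p = 4/7.
Sam's expected payoff is 6·4/7 + 5·3/7 = 39/7.

39/7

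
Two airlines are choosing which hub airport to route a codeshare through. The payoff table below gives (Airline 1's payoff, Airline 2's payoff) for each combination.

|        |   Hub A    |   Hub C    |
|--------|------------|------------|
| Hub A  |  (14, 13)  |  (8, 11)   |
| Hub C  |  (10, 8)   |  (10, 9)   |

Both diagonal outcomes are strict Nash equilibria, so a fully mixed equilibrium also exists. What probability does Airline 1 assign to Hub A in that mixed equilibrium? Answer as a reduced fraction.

Airline 1's mix p on Hub A must make Airline 2 indifferent between Hub A and Hub C.
Airline 2's payoff from Hub A: 13p + 8(1−p). From Hub C: 11p + 9(1−p).
Set equal: 2p = 1(1−p) → p = 1/3.

1/3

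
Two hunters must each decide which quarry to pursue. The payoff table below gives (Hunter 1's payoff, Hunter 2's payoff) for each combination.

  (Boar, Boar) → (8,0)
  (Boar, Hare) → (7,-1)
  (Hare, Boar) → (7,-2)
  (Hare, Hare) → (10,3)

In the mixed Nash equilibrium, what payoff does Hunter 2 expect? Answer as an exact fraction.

Hunter 1 mixes with probability p on Boar, chosen so Hunter 2 is indifferent: 0p + (-2)(1−p) = (-1)p + 3(1−p) gives p = 5/6.
Hunter 2's expected payoff is 0·5/6 + (-2)·1/6 = -1/3.

-1/3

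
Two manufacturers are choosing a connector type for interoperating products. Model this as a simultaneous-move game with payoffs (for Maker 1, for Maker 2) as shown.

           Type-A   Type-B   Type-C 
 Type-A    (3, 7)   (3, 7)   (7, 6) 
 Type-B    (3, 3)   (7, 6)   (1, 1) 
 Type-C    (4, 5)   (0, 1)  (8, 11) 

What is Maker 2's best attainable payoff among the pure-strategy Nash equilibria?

Both Type-B is a pure NE (Maker 1: 7 ≥ 3; Maker 2: 6 ≥ 3). Maker 2 gets 6.
Both Type-C is a pure NE (Maker 1: 8 ≥ 7; Maker 2: 11 ≥ 5). Maker 2 gets 11.
Every other cell has a profitable deviation for at least one player. Highest of {6, 11} is 11.

11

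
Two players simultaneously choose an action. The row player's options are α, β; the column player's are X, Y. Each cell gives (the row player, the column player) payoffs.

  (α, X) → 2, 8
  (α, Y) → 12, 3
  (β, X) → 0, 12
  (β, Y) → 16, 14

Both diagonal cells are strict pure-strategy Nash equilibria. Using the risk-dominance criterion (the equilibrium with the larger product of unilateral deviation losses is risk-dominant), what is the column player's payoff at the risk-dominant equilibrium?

At (α, X): the row player loses 2 − 0 = 2 by deviating; the column player loses 8 − 3 = 5. Product = 2·5 = 10.
At (β, Y): the row player loses 16 − 12 = 4 by deviating; the column player loses 14 − 12 = 2. Product = 4·2 = 8.
10 > 8, so (α, X) is risk-dominant. The column player's payoff there is 8.

8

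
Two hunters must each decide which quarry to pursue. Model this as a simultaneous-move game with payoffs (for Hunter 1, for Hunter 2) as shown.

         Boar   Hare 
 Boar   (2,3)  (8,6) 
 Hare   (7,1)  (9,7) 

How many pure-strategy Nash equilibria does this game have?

Both Hare: Hunter 1 gets 9 (best alternative 8); Hunter 2 gets 7 (best alternative 1). Neither deviates — NE.
Both Boar is not a NE: Hunter 1 would switch to Hare (7 > 2).
No other cell survives both best-response checks, so there is 1 pure NE.

1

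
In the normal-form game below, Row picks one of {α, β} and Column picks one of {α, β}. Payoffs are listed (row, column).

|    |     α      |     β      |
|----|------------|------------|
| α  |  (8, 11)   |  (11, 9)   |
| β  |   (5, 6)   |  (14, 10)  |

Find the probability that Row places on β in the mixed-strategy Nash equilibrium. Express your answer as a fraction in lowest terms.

Row's mix p on α must make Column indifferent between α and β.
Column's payoff from α: 11p + 6(1−p). From β: 9p + 10(1−p).
Set equal: 2p = 4(1−p) → p = 4/6 = 2/3.
Probability on β is 1 − 2/3 = 1/3.

1/3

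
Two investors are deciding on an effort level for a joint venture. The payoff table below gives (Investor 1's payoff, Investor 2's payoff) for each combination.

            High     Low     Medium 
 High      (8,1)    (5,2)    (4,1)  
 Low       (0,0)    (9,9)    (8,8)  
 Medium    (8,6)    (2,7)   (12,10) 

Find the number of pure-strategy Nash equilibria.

2

Both Low: Investor 1 gets 9 (best alternative 5); Investor 2 gets 9 (best alternative 8). Neither deviates — NE.
Both Medium: Investor 1 gets 12 (best alternative 8); Investor 2 gets 10 (best alternative 7). Neither deviates — NE.
Both High is not a NE: Investor 2 would switch to Low (2 > 1).
No other cell survives both best-response checks, so there are 2 pure NE.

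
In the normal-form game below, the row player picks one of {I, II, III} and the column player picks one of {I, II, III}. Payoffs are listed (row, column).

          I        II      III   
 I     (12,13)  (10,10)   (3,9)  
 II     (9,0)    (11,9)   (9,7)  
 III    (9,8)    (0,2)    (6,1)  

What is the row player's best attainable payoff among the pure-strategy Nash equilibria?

Both I is a pure NE (the row player: 12 ≥ 9; the column player: 13 ≥ 10). The row player gets 12.
Both II is a pure NE (the row player: 11 ≥ 10; the column player: 9 ≥ 7). The row player gets 11.
Every other cell has a profitable deviation for at least one player. Highest of {12, 11} is 12.

12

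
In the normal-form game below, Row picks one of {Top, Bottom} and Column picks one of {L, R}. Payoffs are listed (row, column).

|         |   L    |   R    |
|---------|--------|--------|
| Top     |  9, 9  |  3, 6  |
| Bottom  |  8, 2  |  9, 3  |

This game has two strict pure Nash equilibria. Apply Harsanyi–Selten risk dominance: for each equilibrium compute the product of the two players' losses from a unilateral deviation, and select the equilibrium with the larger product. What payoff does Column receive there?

3

At (Top, L): Row loses 9 − 8 = 1 by deviating; Column loses 9 − 6 = 3. Product = 1·3 = 3.
At (Bottom, R): Row loses 9 − 3 = 6 by deviating; Column loses 3 − 2 = 1. Product = 6·1 = 6.
6 > 3, so (Bottom, R) is risk-dominant. Column's payoff there is 3.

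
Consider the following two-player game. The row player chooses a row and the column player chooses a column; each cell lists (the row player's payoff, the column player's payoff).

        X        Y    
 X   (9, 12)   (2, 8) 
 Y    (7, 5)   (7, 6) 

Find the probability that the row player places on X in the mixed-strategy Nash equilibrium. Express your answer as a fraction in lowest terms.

1/5

The row player's mix p on X must make the column player indifferent between X and Y.
The column player's payoff from X: 12p + 5(1−p). From Y: 8p + 6(1−p).
Set equal: 4p = 1(1−p) → p = 1/5.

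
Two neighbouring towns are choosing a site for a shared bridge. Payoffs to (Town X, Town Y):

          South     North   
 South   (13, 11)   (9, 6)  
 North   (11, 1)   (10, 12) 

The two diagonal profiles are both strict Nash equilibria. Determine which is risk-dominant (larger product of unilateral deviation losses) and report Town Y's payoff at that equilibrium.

12

At both South: Town X loses 13 − 11 = 2 by deviating; Town Y loses 11 − 6 = 5. Product = 2·5 = 10.
At both North: Town X loses 10 − 9 = 1 by deviating; Town Y loses 12 − 1 = 11. Product = 1·11 = 11.
11 > 10, so both North is risk-dominant. Town Y's payoff there is 12.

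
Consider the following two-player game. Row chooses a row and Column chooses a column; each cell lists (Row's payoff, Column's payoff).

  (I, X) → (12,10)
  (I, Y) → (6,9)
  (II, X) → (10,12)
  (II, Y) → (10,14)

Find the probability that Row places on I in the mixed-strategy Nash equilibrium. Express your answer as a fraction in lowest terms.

2/3

Row's mix p on I must make Column indifferent between X and Y.
Column's payoff from X: 10p + 12(1−p). From Y: 9p + 14(1−p).
Set equal: 1p = 2(1−p) → p = 2/3.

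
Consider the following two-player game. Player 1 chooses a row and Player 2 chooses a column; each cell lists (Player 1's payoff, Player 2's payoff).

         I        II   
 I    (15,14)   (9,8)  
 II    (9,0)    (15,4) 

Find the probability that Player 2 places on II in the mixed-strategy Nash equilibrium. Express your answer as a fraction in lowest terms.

1/2

Player 2's mix q on I must make Player 1 indifferent between I and II.
Player 1's payoff from I: 15q + 9(1−q). From II: 9q + 15(1−q).
Set equal: 6q = 6(1−q) → q = 6/12 = 1/2.
Probability on II is 1 − 1/2 = 1/2.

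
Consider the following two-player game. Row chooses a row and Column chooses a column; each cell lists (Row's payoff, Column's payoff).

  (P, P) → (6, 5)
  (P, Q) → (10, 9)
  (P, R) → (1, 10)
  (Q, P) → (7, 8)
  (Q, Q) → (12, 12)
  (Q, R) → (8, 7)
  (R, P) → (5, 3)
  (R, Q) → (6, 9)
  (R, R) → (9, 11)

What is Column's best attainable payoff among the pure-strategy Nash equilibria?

12

Both Q is a pure NE (Row: 12 ≥ 10; Column: 12 ≥ 8). Column gets 12.
Both R is a pure NE (Row: 9 ≥ 8; Column: 11 ≥ 9). Column gets 11.
Every other cell has a profitable deviation for at least one player. Highest of {12, 11} is 12.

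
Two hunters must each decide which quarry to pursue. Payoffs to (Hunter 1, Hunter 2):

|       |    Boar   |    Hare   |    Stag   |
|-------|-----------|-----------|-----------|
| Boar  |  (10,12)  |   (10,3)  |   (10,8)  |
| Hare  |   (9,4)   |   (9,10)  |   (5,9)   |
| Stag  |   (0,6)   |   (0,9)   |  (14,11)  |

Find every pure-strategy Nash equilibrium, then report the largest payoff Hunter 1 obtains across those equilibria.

Both Boar is a pure NE (Hunter 1: 10 ≥ 9; Hunter 2: 12 ≥ 8). Hunter 1 gets 10.
Both Stag is a pure NE (Hunter 1: 14 ≥ 10; Hunter 2: 11 ≥ 9). Hunter 1 gets 14.
Every other cell has a profitable deviation for at least one player. Highest of {10, 14} is 14.

14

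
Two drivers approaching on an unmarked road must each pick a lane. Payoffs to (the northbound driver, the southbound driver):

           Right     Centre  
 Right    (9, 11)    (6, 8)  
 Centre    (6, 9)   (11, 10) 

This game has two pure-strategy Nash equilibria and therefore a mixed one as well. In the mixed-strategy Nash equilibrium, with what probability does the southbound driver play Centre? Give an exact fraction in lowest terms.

The southbound driver's mix q on Right must make the northbound driver indifferent between Right and Centre.
The northbound driver's payoff from Right: 9q + 6(1−q). From Centre: 6q + 11(1−q).
Set equal: 3q = 5(1−q) → q = 5/8.
Probability on Centre is 1 − 5/8 = 3/8.

3/8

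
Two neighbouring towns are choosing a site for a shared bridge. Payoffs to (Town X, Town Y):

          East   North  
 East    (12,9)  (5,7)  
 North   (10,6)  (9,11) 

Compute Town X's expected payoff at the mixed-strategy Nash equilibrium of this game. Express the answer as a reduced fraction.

29/3

Town Y mixes with probability q on East, chosen so Town X is indifferent: 12q + 5(1−q) = 10q + 9(1−q) gives q = 2/3.
Town X's expected payoff (from either row, since indifferent) is 12·2/3 + 5·1/3 = 29/3.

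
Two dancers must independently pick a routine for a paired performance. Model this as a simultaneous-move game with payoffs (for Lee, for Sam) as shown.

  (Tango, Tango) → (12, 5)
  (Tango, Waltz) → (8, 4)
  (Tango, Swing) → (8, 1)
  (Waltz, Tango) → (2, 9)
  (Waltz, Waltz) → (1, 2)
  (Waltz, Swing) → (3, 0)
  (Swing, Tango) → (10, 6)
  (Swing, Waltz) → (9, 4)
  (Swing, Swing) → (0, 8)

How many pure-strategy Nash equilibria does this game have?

1

Both Tango: Lee gets 12 (best alternative 10); Sam gets 5 (best alternative 4). Neither deviates — NE.
Both Swing is not a NE: Lee would switch to Tango (8 > 0).
No other cell survives both best-response checks, so there is 1 pure NE.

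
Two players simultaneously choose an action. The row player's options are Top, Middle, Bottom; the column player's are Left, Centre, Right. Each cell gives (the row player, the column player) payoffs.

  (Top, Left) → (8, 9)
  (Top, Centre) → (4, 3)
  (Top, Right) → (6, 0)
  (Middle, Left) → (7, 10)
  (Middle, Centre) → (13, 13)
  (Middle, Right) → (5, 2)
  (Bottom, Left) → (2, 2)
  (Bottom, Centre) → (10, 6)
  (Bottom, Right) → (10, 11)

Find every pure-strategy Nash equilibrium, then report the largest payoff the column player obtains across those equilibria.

13

(Top, Left) is a pure NE (the row player: 8 ≥ 7; the column player: 9 ≥ 3). The column player gets 9.
(Middle, Centre) is a pure NE (the row player: 13 ≥ 10; the column player: 13 ≥ 10). The column player gets 13.
(Bottom, Right) is a pure NE (the row player: 10 ≥ 6; the column player: 11 ≥ 6). The column player gets 11.
Every other cell has a profitable deviation for at least one player. Highest of {9, 13, 11} is 13.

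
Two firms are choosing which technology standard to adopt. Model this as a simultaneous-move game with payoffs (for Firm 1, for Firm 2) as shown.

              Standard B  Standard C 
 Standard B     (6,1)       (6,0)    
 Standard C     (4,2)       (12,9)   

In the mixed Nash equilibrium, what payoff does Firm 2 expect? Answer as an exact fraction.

Firm 1 mixes with probability p on Standard B, chosen so Firm 2 is indifferent: 1p + 2(1−p) = 0p + 9(1−p) gives p = 7/8.
Firm 2's expected payoff is 1·7/8 + 2·1/8 = 9/8.

9/8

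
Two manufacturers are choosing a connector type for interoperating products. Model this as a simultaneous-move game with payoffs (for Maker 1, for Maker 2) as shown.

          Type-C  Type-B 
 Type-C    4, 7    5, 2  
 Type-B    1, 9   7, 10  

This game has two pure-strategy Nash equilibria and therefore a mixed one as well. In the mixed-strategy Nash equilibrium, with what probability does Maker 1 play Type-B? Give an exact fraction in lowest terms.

5/6

Maker 1's mix p on Type-C must make Maker 2 indifferent between Type-C and Type-B.
Maker 2's payoff from Type-C: 7p + 9(1−p). From Type-B: 2p + 10(1−p).
Set equal: 5p = 1(1−p) → p = 1/6.
Probability on Type-B is 1 − 1/6 = 5/6.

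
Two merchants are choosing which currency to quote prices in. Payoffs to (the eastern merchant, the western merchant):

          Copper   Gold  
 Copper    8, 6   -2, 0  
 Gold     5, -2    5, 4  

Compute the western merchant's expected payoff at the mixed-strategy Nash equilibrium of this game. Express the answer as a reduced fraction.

The eastern merchant mixes with probability p on Copper, chosen so the western merchant is indifferent: 6p + (-2)(1−p) = 0p + 4(1−p) gives p = 1/2.
The western merchant's expected payoff is 6·1/2 + (-2)·1/2 = 2.

2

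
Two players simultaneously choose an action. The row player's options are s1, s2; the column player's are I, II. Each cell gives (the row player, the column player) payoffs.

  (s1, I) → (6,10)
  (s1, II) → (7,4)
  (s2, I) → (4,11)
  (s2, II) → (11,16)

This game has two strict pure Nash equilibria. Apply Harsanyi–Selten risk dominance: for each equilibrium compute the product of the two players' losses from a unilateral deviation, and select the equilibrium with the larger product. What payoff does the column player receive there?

16

At (s1, I): the row player loses 6 − 4 = 2 by deviating; the column player loses 10 − 4 = 6. Product = 2·6 = 12.
At (s2, II): the row player loses 11 − 7 = 4 by deviating; the column player loses 16 − 11 = 5. Product = 4·5 = 20.
20 > 12, so (s2, II) is risk-dominant. The column player's payoff there is 16.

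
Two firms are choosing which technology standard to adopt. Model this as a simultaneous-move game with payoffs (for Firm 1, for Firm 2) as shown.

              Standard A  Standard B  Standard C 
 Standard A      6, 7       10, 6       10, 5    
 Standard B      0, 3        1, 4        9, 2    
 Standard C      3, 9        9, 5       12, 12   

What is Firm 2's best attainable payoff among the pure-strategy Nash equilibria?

Both Standard A is a pure NE (Firm 1: 6 ≥ 3; Firm 2: 7 ≥ 6). Firm 2 gets 7.
Both Standard C is a pure NE (Firm 1: 12 ≥ 10; Firm 2: 12 ≥ 9). Firm 2 gets 12.
Every other cell has a profitable deviation for at least one player. Highest of {7, 12} is 12.

12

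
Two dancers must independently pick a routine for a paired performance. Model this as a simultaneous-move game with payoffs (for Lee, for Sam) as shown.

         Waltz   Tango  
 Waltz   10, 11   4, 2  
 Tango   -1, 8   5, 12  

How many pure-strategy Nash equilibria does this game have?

2

Both Waltz: Lee gets 10 (best alternative -1); Sam gets 11 (best alternative 2). Neither deviates — NE.
Both Tango: Lee gets 5 (best alternative 4); Sam gets 12 (best alternative 8). Neither deviates — NE.
(Tango, Waltz) is not a NE: Lee would switch to Waltz (10 > -1).
No other cell survives both best-response checks, so there are 2 pure NE.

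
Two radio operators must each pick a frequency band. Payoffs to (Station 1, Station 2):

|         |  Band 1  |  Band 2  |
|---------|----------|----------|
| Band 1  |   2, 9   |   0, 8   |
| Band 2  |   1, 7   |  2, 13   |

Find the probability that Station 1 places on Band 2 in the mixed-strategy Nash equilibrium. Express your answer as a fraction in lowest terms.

Station 1's mix p on Band 1 must make Station 2 indifferent between Band 1 and Band 2.
Station 2's payoff from Band 1: 9p + 7(1−p). From Band 2: 8p + 13(1−p).
Set equal: 1p = 6(1−p) → p = 6/7.
Probability on Band 2 is 1 − 6/7 = 1/7.

1/7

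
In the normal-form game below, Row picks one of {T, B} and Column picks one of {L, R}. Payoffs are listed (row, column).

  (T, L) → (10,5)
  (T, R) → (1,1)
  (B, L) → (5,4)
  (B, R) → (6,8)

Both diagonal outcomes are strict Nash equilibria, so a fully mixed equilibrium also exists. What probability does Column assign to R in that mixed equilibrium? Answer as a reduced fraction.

Column's mix q on L must make Row indifferent between T and B.
Row's payoff from T: 10q + 1(1−q). From B: 5q + 6(1−q).
Set equal: 5q = 5(1−q) → q = 5/10 = 1/2.
Probability on R is 1 − 1/2 = 1/2.

1/2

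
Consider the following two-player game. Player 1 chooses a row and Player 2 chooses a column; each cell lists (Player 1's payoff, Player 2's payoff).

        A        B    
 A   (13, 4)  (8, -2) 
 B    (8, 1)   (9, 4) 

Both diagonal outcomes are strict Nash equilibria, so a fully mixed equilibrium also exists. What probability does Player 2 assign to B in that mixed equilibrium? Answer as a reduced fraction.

5/6

Player 2's mix q on A must make Player 1 indifferent between A and B.
Player 1's payoff from A: 13q + 8(1−q). From B: 8q + 9(1−q).
Set equal: 5q = 1(1−q) → q = 1/6.
Probability on B is 1 − 1/6 = 5/6.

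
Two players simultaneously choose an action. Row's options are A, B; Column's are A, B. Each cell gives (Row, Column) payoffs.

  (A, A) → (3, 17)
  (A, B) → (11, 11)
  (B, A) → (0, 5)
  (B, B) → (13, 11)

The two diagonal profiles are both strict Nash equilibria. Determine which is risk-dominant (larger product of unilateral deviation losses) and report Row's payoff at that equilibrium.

At both A: Row loses 3 − 0 = 3 by deviating; Column loses 17 − 11 = 6. Product = 3·6 = 18.
At both B: Row loses 13 − 11 = 2 by deviating; Column loses 11 − 5 = 6. Product = 2·6 = 12.
18 > 12, so both A is risk-dominant. Row's payoff there is 3.

3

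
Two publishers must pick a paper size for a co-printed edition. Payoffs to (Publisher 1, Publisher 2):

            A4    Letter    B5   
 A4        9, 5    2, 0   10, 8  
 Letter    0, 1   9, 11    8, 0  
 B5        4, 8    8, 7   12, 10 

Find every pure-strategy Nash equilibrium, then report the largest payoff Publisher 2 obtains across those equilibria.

11

Both Letter is a pure NE (Publisher 1: 9 ≥ 8; Publisher 2: 11 ≥ 1). Publisher 2 gets 11.
Both B5 is a pure NE (Publisher 1: 12 ≥ 10; Publisher 2: 10 ≥ 8). Publisher 2 gets 10.
Every other cell has a profitable deviation for at least one player. Highest of {11, 10} is 11.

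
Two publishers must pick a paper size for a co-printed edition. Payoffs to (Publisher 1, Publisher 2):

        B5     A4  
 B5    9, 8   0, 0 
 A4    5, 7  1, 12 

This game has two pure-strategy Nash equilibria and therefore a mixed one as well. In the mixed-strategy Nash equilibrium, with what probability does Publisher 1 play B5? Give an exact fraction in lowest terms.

5/13

Publisher 1's mix p on B5 must make Publisher 2 indifferent between B5 and A4.
Publisher 2's payoff from B5: 8p + 7(1−p). From A4: 0p + 12(1−p).
Set equal: 8p = 5(1−p) → p = 5/13.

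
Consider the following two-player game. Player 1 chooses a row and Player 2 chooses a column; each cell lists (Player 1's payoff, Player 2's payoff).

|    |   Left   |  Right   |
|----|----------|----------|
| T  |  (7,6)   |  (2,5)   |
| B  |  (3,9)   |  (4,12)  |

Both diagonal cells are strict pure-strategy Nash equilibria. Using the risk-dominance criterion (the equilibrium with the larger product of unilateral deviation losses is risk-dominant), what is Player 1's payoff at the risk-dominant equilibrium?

At (T, Left): Player 1 loses 7 − 3 = 4 by deviating; Player 2 loses 6 − 5 = 1. Product = 4·1 = 4.
At (B, Right): Player 1 loses 4 − 2 = 2 by deviating; Player 2 loses 12 − 9 = 3. Product = 2·3 = 6.
6 > 4, so (B, Right) is risk-dominant. Player 1's payoff there is 4.

4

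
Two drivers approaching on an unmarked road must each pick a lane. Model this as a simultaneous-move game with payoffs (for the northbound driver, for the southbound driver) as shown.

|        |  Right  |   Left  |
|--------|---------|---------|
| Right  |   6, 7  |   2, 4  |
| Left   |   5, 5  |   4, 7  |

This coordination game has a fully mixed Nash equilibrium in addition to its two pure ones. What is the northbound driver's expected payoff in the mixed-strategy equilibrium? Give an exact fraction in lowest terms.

14/3

The southbound driver mixes with probability q on Right, chosen so the northbound driver is indifferent: 6q + 2(1−q) = 5q + 4(1−q) gives q = 2/3.
The northbound driver's expected payoff (from either row, since indifferent) is 6·2/3 + 2·1/3 = 14/3.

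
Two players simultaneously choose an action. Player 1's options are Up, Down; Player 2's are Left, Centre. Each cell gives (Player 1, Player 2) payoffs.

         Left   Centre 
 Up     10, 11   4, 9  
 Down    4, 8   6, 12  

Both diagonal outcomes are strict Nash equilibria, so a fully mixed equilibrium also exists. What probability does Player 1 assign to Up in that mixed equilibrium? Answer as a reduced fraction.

Player 1's mix p on Up must make Player 2 indifferent between Left and Centre.
Player 2's payoff from Left: 11p + 8(1−p). From Centre: 9p + 12(1−p).
Set equal: 2p = 4(1−p) → p = 4/6 = 2/3.

2/3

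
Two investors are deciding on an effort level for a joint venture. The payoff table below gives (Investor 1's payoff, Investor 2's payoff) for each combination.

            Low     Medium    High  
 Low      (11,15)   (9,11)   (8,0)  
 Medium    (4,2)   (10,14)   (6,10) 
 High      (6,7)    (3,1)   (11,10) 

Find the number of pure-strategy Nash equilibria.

Both Low: Investor 1 gets 11 (best alternative 6); Investor 2 gets 15 (best alternative 11). Neither deviates — NE.
Both Medium: Investor 1 gets 10 (best alternative 9); Investor 2 gets 14 (best alternative 10). Neither deviates — NE.
Both High: Investor 1 gets 11 (best alternative 8); Investor 2 gets 10 (best alternative 7). Neither deviates — NE.
(High, Low) is not a NE: Investor 1 would switch to Low (11 > 6).
No other cell survives both best-response checks, so there are 3 pure NE.

3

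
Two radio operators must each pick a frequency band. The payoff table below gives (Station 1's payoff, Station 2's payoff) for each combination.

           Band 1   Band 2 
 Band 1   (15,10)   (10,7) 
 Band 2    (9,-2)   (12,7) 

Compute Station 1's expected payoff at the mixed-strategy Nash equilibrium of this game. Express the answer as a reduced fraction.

45/4

Station 2 mixes with probability q on Band 1, chosen so Station 1 is indifferent: 15q + 10(1−q) = 9q + 12(1−q) gives q = 1/4.
Station 1's expected payoff (from either row, since indifferent) is 15·1/4 + 10·3/4 = 45/4.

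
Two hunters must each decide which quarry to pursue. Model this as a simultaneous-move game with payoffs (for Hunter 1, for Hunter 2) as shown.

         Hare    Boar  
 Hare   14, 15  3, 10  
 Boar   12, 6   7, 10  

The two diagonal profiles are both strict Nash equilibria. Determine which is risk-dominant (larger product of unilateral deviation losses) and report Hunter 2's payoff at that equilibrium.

10

At both Hare: Hunter 1 loses 14 − 12 = 2 by deviating; Hunter 2 loses 15 − 10 = 5. Product = 2·5 = 10.
At both Boar: Hunter 1 loses 7 − 3 = 4 by deviating; Hunter 2 loses 10 − 6 = 4. Product = 4·4 = 16.
16 > 10, so both Boar is risk-dominant. Hunter 2's payoff there is 10.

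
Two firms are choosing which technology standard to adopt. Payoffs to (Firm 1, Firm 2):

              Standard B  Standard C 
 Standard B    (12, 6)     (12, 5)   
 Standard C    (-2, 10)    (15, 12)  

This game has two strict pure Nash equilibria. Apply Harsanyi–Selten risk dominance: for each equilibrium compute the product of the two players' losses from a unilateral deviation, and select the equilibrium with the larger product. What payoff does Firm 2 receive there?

At both Standard B: Firm 1 loses 12 − (-2) = 14 by deviating; Firm 2 loses 6 − 5 = 1. Product = 14·1 = 14.
At both Standard C: Firm 1 loses 15 − 12 = 3 by deviating; Firm 2 loses 12 − 10 = 2. Product = 3·2 = 6.
14 > 6, so both Standard B is risk-dominant. Firm 2's payoff there is 6.

6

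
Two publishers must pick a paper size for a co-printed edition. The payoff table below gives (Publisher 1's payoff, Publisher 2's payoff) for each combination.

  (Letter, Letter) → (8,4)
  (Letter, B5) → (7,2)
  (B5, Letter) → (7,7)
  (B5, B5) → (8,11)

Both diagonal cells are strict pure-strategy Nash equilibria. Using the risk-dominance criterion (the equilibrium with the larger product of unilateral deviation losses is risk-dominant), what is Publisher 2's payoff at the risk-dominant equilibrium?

At both Letter: Publisher 1 loses 8 − 7 = 1 by deviating; Publisher 2 loses 4 − 2 = 2. Product = 1·2 = 2.
At both B5: Publisher 1 loses 8 − 7 = 1 by deviating; Publisher 2 loses 11 − 7 = 4. Product = 1·4 = 4.
4 > 2, so both B5 is risk-dominant. Publisher 2's payoff there is 11.

11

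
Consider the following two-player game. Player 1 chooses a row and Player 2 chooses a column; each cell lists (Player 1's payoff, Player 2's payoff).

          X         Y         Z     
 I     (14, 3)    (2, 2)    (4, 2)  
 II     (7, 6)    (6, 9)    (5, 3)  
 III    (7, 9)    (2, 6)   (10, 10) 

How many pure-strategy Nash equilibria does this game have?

(I, X): Player 1 gets 14 (best alternative 7); Player 2 gets 3 (best alternative 2). Neither deviates — NE.
(II, Y): Player 1 gets 6 (best alternative 2); Player 2 gets 9 (best alternative 6). Neither deviates — NE.
(III, Z): Player 1 gets 10 (best alternative 5); Player 2 gets 10 (best alternative 9). Neither deviates — NE.
(II, Z) is not a NE: Player 1 would switch to III (10 > 5).
No other cell survives both best-response checks, so there are 3 pure NE.

3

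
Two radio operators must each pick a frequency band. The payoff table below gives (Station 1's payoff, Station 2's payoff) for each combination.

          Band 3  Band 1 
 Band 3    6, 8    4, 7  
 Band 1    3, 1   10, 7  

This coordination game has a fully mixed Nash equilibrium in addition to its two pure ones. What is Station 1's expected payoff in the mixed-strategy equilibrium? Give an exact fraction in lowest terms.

Station 2 mixes with probability q on Band 3, chosen so Station 1 is indifferent: 6q + 4(1−q) = 3q + 10(1−q) gives q = 2/3.
Station 1's expected payoff (from either row, since indifferent) is 6·2/3 + 4·1/3 = 16/3.

16/3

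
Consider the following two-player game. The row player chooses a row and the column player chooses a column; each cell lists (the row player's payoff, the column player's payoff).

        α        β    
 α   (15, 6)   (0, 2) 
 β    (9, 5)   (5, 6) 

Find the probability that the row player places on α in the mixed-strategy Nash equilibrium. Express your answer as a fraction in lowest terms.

The row player's mix p on α must make the column player indifferent between α and β.
The column player's payoff from α: 6p + 5(1−p). From β: 2p + 6(1−p).
Set equal: 4p = 1(1−p) → p = 1/5.

1/5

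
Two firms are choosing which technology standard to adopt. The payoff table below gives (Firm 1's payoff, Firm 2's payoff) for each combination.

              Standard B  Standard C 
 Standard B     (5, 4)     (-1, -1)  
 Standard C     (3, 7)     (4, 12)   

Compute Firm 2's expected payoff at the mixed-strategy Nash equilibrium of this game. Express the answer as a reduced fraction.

11/2

Firm 1 mixes with probability p on Standard B, chosen so Firm 2 is indifferent: 4p + 7(1−p) = (-1)p + 12(1−p) gives p = 1/2.
Firm 2's expected payoff is 4·1/2 + 7·1/2 = 11/2.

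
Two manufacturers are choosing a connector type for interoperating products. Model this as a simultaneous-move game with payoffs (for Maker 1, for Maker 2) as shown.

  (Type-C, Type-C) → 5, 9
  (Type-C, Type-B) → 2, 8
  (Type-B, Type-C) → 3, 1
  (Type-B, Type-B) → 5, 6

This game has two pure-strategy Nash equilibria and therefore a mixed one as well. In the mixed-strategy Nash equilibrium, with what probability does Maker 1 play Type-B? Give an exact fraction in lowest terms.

1/6

Maker 1's mix p on Type-C must make Maker 2 indifferent between Type-C and Type-B.
Maker 2's payoff from Type-C: 9p + 1(1−p). From Type-B: 8p + 6(1−p).
Set equal: 1p = 5(1−p) → p = 5/6.
Probability on Type-B is 1 − 5/6 = 1/6.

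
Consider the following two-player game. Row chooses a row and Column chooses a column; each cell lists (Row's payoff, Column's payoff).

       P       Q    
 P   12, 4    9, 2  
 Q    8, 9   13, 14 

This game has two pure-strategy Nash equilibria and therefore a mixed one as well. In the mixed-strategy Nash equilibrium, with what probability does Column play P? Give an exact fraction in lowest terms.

1/2

Column's mix q on P must make Row indifferent between P and Q.
Row's payoff from P: 12q + 9(1−q). From Q: 8q + 13(1−q).
Set equal: 4q = 4(1−q) → q = 4/8 = 1/2.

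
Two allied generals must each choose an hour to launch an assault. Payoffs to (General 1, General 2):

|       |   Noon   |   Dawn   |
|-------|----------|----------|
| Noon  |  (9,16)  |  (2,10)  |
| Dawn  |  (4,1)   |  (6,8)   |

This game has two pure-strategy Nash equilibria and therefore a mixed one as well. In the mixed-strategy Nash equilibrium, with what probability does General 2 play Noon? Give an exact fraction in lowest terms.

General 2's mix q on Noon must make General 1 indifferent between Noon and Dawn.
General 1's payoff from Noon: 9q + 2(1−q). From Dawn: 4q + 6(1−q).
Set equal: 5q = 4(1−q) → q = 4/9.

4/9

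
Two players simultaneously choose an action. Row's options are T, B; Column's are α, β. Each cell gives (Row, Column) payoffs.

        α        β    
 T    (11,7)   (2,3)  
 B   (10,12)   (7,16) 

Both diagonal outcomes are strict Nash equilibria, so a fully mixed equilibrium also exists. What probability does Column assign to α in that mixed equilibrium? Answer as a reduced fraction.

Column's mix q on α must make Row indifferent between T and B.
Row's payoff from T: 11q + 2(1−q). From B: 10q + 7(1−q).
Set equal: 1q = 5(1−q) → q = 5/6.

5/6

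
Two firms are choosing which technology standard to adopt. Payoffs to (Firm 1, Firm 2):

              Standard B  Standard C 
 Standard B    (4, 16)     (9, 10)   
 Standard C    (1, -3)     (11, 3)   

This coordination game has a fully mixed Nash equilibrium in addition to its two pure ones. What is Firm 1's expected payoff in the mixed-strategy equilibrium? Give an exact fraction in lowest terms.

Firm 2 mixes with probability q on Standard B, chosen so Firm 1 is indifferent: 4q + 9(1−q) = 1q + 11(1−q) gives q = 2/5.
Firm 1's expected payoff (from either row, since indifferent) is 4·2/5 + 9·3/5 = 7.

7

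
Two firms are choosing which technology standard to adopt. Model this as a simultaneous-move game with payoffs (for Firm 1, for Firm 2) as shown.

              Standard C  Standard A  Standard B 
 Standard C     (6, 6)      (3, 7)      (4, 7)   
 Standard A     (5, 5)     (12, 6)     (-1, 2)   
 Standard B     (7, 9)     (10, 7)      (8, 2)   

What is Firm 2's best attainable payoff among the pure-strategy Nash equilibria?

9

Both Standard A is a pure NE (Firm 1: 12 ≥ 10; Firm 2: 6 ≥ 5). Firm 2 gets 6.
(Standard B, Standard C) is a pure NE (Firm 1: 7 ≥ 6; Firm 2: 9 ≥ 7). Firm 2 gets 9.
Every other cell has a profitable deviation for at least one player. Highest of {6, 9} is 9.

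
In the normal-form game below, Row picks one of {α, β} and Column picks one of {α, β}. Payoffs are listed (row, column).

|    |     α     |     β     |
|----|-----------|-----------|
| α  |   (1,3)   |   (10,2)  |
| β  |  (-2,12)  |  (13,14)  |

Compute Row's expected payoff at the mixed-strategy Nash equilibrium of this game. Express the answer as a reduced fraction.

Column mixes with probability q on α, chosen so Row is indifferent: 1q + 10(1−q) = (-2)q + 13(1−q) gives q = 1/2.
Row's expected payoff (from either row, since indifferent) is 1·1/2 + 10·1/2 = 11/2.

11/2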